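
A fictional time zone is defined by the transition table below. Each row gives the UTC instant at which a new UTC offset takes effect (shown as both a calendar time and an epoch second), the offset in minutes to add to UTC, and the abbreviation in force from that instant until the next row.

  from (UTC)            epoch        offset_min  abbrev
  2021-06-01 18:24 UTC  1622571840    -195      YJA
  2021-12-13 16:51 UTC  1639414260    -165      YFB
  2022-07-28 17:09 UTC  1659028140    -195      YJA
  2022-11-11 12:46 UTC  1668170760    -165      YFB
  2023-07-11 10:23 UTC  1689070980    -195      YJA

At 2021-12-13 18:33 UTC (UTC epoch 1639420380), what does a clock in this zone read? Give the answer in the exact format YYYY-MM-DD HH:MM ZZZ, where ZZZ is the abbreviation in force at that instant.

Query: 2021-12-13 18:33 UTC
Rule 2/5 (YFB, -02:45): 2021-12-13 16:51 UTC ≤ query < 2022-07-28 17:09 UTC
18·60 + 33 - 165 = 948 min
948 = 0·1440 + 948; 948 = 15·60 + 48 → 15:48, same day
→ 2021-12-13 15:48 YFB

2021-12-13 15:48 YFB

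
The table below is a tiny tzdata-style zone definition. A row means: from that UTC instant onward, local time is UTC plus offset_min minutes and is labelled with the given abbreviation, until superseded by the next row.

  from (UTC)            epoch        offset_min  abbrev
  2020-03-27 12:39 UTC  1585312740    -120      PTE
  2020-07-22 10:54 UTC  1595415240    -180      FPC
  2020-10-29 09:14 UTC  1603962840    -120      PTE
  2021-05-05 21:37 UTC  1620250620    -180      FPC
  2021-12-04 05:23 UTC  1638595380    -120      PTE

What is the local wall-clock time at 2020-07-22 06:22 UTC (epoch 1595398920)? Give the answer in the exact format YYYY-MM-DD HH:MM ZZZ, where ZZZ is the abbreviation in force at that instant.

Query: 2020-07-22 06:22 UTC
Rule 1/5 (PTE, -02:00): 2020-03-27 12:39 UTC ≤ query < 2020-07-22 10:54 UTC
6·60 + 22 - 120 = 262 min
262 = 0·1440 + 262; 262 = 4·60 + 22 → 04:22, same day
→ 2020-07-22 04:22 PTE

2020-07-22 04:22 PTE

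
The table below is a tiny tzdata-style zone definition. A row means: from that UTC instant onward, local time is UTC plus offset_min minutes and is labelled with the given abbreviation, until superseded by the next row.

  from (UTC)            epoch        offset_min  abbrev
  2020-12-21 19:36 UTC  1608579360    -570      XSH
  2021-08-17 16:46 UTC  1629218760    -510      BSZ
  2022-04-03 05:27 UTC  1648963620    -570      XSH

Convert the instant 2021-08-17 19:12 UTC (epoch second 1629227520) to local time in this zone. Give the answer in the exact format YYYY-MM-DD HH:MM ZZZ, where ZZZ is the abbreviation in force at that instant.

Query: 2021-08-17 19:12 UTC
Rule 2/3 (BSZ, -08:30): 2021-08-17 16:46 UTC ≤ query < 2022-04-03 05:27 UTC
19·60 + 12 - 510 = 642 min
642 = 0·1440 + 642; 642 = 10·60 + 42 → 10:42, same day
→ 2021-08-17 10:42 BSZ

2021-08-17 10:42 BSZ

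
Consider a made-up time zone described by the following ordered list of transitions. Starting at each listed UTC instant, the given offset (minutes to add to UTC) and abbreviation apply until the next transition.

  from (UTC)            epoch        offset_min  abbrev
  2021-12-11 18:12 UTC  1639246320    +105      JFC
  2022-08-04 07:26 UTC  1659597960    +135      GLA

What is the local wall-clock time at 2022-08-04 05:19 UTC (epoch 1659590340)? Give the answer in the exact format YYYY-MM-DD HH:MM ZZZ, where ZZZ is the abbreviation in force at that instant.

Query: 2022-08-04 05:19 UTC
Rule 1/2 (JFC, +01:45): 2021-12-11 18:12 UTC ≤ query < 2022-08-04 07:26 UTC
5·60 + 19 + 105 = 424 min
424 = 0·1440 + 424; 424 = 7·60 + 4 → 07:04, same day
→ 2022-08-04 07:04 JFC

2022-08-04 07:04 JFC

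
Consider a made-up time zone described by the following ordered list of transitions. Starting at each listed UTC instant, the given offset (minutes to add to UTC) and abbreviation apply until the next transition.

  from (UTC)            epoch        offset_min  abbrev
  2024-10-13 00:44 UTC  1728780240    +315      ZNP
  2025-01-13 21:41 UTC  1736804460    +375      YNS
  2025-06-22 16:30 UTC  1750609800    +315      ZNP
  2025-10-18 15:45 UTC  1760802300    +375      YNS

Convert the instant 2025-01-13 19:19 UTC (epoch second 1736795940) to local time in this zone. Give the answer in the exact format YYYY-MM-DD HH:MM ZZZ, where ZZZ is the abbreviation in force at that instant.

Query: 2025-01-13 19:19 UTC
Rule 1/4 (ZNP, +05:15): 2024-10-13 00:44 UTC ≤ query < 2025-01-13 21:41 UTC
19·60 + 19 + 315 = 1474 min
1474 = 1·1440 + 34; 34 = 0·60 + 34 → 00:34, 2025-01-13 + 1 day = 2025-01-14
→ 2025-01-14 00:34 ZNP

2025-01-14 00:34 ZNP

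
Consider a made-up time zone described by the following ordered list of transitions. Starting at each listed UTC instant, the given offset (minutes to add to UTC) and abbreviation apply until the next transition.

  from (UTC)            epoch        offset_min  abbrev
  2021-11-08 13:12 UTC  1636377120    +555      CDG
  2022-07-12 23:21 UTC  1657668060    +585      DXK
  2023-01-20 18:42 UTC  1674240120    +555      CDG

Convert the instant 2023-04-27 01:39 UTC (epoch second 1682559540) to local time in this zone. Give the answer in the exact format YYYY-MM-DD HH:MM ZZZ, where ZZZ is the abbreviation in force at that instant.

Query: 2023-04-27 01:39 UTC
Rule 3/3 (CDG, +09:15): 2023-01-20 18:42 UTC ≤ query < +∞
1·60 + 39 + 555 = 654 min
654 = 0·1440 + 654; 654 = 10·60 + 54 → 10:54, same day
→ 2023-04-27 10:54 CDG

2023-04-27 10:54 CDG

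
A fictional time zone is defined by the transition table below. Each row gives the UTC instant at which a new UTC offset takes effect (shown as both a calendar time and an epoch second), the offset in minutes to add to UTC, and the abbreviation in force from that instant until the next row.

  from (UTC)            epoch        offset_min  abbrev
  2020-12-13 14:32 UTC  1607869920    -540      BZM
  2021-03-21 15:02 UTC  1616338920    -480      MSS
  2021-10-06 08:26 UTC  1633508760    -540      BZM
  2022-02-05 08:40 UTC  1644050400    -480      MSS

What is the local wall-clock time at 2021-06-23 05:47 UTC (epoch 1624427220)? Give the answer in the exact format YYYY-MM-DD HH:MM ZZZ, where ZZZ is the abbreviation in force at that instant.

2021-06-22 21:47 MSS

Query: 2021-06-23 05:47 UTC
Rule 2/4 (MSS, -08:00): 2021-03-21 15:02 UTC ≤ query < 2021-10-06 08:26 UTC
5·60 + 47 - 480 = -133 min
-133 = -1·1440 + 1307; 1307 = 21·60 + 47 → 21:47, 2021-06-23 - 1 day = 2021-06-22
→ 2021-06-22 21:47 MSS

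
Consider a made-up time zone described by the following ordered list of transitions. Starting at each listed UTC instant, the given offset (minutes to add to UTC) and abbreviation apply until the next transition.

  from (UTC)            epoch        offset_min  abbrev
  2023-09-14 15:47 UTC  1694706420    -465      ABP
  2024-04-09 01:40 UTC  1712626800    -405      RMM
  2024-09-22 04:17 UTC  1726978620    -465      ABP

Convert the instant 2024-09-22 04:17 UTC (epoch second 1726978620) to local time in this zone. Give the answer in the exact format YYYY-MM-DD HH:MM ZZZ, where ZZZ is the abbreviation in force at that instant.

2024-09-21 20:32 ABP

Query: 2024-09-22 04:17 UTC
Rule 3/3 (ABP, -07:45): 2024-09-22 04:17 UTC ≤ query < +∞
4·60 + 17 - 465 = -208 min
-208 = -1·1440 + 1232; 1232 = 20·60 + 32 → 20:32, 2024-09-22 - 1 day = 2024-09-21
→ 2024-09-21 20:32 ABP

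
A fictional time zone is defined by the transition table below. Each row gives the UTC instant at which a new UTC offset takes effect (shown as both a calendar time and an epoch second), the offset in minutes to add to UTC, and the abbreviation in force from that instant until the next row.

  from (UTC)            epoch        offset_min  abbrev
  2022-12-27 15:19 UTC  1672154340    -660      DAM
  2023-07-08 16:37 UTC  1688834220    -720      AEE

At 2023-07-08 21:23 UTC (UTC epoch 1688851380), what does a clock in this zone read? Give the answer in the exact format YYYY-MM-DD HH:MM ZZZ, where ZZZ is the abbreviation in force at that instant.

2023-07-08 09:23 AEE

Query: 2023-07-08 21:23 UTC
Rule 2/2 (AEE, -12:00): 2023-07-08 16:37 UTC ≤ query < +∞
21·60 + 23 - 720 = 563 min
563 = 0·1440 + 563; 563 = 9·60 + 23 → 09:23, same day
→ 2023-07-08 09:23 AEE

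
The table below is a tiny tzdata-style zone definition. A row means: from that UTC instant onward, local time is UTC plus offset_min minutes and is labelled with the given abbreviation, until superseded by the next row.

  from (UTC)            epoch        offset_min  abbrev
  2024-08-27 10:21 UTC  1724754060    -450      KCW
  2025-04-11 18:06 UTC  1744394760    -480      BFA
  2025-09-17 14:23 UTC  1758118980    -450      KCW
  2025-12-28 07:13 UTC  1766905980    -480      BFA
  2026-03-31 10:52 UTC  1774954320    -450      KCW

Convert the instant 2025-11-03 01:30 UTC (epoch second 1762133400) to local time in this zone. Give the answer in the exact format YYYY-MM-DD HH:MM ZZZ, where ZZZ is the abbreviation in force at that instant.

2025-11-02 18:00 KCW

Query: 2025-11-03 01:30 UTC
Rule 3/5 (KCW, -07:30): 2025-09-17 14:23 UTC ≤ query < 2025-12-28 07:13 UTC
1·60 + 30 - 450 = -360 min
-360 = -1·1440 + 1080; 1080 = 18·60 + 0 → 18:00, 2025-11-03 - 1 day = 2025-11-02
→ 2025-11-02 18:00 KCW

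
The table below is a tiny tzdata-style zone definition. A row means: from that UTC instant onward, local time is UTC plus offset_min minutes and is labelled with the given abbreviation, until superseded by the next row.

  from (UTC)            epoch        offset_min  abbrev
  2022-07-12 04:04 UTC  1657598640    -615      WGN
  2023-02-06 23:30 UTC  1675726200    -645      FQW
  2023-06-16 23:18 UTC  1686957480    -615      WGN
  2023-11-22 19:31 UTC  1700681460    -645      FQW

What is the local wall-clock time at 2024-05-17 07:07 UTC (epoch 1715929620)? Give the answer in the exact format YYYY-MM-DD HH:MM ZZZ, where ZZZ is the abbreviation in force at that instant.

Query: 2024-05-17 07:07 UTC
Rule 4/4 (FQW, -10:45): 2023-11-22 19:31 UTC ≤ query < +∞
7·60 + 7 - 645 = -218 min
-218 = -1·1440 + 1222; 1222 = 20·60 + 22 → 20:22, 2024-05-17 - 1 day = 2024-05-16
→ 2024-05-16 20:22 FQW

2024-05-16 20:22 FQW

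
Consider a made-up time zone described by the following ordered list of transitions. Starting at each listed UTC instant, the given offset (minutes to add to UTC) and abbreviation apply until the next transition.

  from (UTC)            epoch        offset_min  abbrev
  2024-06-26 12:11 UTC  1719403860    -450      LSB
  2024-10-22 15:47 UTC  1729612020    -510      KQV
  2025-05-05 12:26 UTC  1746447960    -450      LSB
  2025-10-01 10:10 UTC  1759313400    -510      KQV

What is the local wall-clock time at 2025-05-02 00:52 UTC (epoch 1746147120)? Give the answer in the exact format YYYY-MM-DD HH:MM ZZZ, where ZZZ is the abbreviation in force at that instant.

2025-05-01 16:22 KQV

Query: 2025-05-02 00:52 UTC
Rule 2/4 (KQV, -08:30): 2024-10-22 15:47 UTC ≤ query < 2025-05-05 12:26 UTC
0·60 + 52 - 510 = -458 min
-458 = -1·1440 + 982; 982 = 16·60 + 22 → 16:22, 2025-05-02 - 1 day = 2025-05-01
→ 2025-05-01 16:22 KQV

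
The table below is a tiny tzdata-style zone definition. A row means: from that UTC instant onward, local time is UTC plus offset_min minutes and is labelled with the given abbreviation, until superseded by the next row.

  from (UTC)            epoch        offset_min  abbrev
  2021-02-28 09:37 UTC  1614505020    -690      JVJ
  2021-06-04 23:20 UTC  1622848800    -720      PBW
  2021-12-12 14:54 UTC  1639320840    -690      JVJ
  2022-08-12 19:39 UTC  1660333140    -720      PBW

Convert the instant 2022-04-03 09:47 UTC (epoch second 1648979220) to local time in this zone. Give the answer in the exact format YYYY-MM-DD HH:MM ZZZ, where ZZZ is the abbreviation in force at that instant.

2022-04-02 22:17 JVJ

Query: 2022-04-03 09:47 UTC
Rule 3/4 (JVJ, -11:30): 2021-12-12 14:54 UTC ≤ query < 2022-08-12 19:39 UTC
9·60 + 47 - 690 = -103 min
-103 = -1·1440 + 1337; 1337 = 22·60 + 17 → 22:17, 2022-04-03 - 1 day = 2022-04-02
→ 2022-04-02 22:17 JVJ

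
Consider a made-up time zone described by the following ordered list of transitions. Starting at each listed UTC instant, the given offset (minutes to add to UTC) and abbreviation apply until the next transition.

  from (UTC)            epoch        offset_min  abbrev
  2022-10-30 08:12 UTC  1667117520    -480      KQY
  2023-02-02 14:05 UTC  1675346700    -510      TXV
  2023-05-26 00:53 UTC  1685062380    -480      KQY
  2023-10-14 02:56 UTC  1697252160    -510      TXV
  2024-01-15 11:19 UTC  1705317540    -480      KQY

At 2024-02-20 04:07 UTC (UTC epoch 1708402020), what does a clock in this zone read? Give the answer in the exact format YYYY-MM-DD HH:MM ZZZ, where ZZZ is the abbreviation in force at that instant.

2024-02-19 20:07 KQY

Query: 2024-02-20 04:07 UTC
Rule 5/5 (KQY, -08:00): 2024-01-15 11:19 UTC ≤ query < +∞
4·60 + 7 - 480 = -233 min
-233 = -1·1440 + 1207; 1207 = 20·60 + 7 → 20:07, 2024-02-20 - 1 day = 2024-02-19
→ 2024-02-19 20:07 KQY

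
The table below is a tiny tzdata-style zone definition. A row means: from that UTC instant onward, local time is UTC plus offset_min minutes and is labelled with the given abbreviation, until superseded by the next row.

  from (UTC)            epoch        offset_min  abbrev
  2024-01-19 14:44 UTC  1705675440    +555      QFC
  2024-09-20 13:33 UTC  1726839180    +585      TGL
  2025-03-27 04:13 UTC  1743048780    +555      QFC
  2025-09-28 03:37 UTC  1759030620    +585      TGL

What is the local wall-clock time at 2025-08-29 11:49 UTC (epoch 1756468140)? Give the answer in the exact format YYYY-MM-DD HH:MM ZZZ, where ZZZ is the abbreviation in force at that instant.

Query: 2025-08-29 11:49 UTC
Rule 3/4 (QFC, +09:15): 2025-03-27 04:13 UTC ≤ query < 2025-09-28 03:37 UTC
11·60 + 49 + 555 = 1264 min
1264 = 0·1440 + 1264; 1264 = 21·60 + 4 → 21:04, same day
→ 2025-08-29 21:04 QFC

2025-08-29 21:04 QFC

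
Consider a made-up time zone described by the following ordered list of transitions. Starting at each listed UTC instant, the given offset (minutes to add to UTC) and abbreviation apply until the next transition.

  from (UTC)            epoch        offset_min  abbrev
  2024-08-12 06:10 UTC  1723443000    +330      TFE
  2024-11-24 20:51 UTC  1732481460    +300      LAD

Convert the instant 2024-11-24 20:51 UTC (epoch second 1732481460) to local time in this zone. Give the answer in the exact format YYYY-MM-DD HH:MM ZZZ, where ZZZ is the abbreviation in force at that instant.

2024-11-25 01:51 LAD

Query: 2024-11-24 20:51 UTC
Rule 2/2 (LAD, +05:00): 2024-11-24 20:51 UTC ≤ query < +∞
20·60 + 51 + 300 = 1551 min
1551 = 1·1440 + 111; 111 = 1·60 + 51 → 01:51, 2024-11-24 + 1 day = 2024-11-25
→ 2024-11-25 01:51 LAD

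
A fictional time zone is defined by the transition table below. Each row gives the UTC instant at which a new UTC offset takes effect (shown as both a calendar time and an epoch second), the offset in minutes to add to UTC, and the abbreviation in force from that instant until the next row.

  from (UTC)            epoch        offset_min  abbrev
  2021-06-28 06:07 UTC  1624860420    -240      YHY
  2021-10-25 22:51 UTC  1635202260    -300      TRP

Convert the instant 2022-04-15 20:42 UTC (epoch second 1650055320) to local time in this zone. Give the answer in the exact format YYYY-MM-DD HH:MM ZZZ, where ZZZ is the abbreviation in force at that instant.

Query: 2022-04-15 20:42 UTC
Rule 2/2 (TRP, -05:00): 2021-10-25 22:51 UTC ≤ query < +∞
20·60 + 42 - 300 = 942 min
942 = 0·1440 + 942; 942 = 15·60 + 42 → 15:42, same day
→ 2022-04-15 15:42 TRP

2022-04-15 15:42 TRP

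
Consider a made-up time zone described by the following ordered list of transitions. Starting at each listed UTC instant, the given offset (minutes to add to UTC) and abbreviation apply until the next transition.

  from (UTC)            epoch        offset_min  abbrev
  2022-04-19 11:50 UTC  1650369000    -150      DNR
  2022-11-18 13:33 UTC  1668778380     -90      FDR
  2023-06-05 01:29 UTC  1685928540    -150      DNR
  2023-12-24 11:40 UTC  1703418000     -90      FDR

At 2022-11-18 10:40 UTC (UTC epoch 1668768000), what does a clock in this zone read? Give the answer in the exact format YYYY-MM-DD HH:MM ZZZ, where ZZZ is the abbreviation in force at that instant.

Query: 2022-11-18 10:40 UTC
Rule 1/4 (DNR, -02:30): 2022-04-19 11:50 UTC ≤ query < 2022-11-18 13:33 UTC
10·60 + 40 - 150 = 490 min
490 = 0·1440 + 490; 490 = 8·60 + 10 → 08:10, same day
→ 2022-11-18 08:10 DNR

2022-11-18 08:10 DNR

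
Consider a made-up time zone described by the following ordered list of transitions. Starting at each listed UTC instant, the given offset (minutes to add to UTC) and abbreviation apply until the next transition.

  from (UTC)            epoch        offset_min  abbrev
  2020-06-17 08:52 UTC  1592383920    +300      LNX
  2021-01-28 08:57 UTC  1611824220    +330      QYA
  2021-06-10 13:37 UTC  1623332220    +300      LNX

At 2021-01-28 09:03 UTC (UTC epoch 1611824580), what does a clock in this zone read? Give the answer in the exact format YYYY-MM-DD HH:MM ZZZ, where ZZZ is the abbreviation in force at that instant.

2021-01-28 14:33 QYA

Query: 2021-01-28 09:03 UTC
Rule 2/3 (QYA, +05:30): 2021-01-28 08:57 UTC ≤ query < 2021-06-10 13:37 UTC
9·60 + 3 + 330 = 873 min
873 = 0·1440 + 873; 873 = 14·60 + 33 → 14:33, same day
→ 2021-01-28 14:33 QYA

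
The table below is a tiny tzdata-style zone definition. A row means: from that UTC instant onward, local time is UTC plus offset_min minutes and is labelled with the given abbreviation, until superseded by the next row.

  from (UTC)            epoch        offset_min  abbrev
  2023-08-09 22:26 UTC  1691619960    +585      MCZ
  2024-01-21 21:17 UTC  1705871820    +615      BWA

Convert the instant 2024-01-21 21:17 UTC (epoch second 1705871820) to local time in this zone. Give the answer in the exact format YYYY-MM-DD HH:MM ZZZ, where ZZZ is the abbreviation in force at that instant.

Query: 2024-01-21 21:17 UTC
Rule 2/2 (BWA, +10:15): 2024-01-21 21:17 UTC ≤ query < +∞
21·60 + 17 + 615 = 1892 min
1892 = 1·1440 + 452; 452 = 7·60 + 32 → 07:32, 2024-01-21 + 1 day = 2024-01-22
→ 2024-01-22 07:32 BWA

2024-01-22 07:32 BWA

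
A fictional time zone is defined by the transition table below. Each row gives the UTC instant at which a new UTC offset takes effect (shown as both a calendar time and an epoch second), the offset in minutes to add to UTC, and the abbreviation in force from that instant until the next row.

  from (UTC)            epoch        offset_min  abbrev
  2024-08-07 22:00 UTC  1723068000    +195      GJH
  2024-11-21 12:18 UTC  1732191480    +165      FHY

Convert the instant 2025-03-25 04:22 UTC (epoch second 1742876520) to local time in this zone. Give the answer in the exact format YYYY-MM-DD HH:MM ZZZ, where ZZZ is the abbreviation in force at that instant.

2025-03-25 07:07 FHY

Query: 2025-03-25 04:22 UTC
Rule 2/2 (FHY, +02:45): 2024-11-21 12:18 UTC ≤ query < +∞
4·60 + 22 + 165 = 427 min
427 = 0·1440 + 427; 427 = 7·60 + 7 → 07:07, same day
→ 2025-03-25 07:07 FHY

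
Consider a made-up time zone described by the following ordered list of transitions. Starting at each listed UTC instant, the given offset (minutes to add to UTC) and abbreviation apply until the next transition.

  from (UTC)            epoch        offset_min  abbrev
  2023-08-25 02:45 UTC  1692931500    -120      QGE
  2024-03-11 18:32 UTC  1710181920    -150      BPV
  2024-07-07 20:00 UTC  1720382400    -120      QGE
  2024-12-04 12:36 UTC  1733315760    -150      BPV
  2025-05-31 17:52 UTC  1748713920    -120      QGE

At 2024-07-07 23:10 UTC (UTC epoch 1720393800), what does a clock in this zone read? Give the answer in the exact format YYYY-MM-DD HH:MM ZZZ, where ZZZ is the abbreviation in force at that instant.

2024-07-07 21:10 QGE

Query: 2024-07-07 23:10 UTC
Rule 3/5 (QGE, -02:00): 2024-07-07 20:00 UTC ≤ query < 2024-12-04 12:36 UTC
23·60 + 10 - 120 = 1270 min
1270 = 0·1440 + 1270; 1270 = 21·60 + 10 → 21:10, same day
→ 2024-07-07 21:10 QGE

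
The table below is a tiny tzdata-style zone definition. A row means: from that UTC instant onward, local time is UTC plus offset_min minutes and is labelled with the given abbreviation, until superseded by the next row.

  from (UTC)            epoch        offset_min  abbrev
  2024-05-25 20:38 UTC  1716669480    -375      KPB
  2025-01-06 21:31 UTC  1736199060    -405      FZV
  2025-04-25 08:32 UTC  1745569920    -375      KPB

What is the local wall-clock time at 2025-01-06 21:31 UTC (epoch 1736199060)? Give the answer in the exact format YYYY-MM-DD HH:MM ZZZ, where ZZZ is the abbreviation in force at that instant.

2025-01-06 14:46 FZV

Query: 2025-01-06 21:31 UTC
Rule 2/3 (FZV, -06:45): 2025-01-06 21:31 UTC ≤ query < 2025-04-25 08:32 UTC
21·60 + 31 - 405 = 886 min
886 = 0·1440 + 886; 886 = 14·60 + 46 → 14:46, same day
→ 2025-01-06 14:46 FZV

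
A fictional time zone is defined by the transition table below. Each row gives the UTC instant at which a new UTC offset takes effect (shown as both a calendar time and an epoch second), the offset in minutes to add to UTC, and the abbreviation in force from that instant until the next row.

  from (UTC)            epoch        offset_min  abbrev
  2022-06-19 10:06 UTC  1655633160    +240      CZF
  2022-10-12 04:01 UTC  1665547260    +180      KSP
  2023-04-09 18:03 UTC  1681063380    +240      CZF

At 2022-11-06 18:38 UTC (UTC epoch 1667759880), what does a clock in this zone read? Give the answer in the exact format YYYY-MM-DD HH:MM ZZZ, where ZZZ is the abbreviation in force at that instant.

2022-11-06 21:38 KSP

Query: 2022-11-06 18:38 UTC
Rule 2/3 (KSP, +03:00): 2022-10-12 04:01 UTC ≤ query < 2023-04-09 18:03 UTC
18·60 + 38 + 180 = 1298 min
1298 = 0·1440 + 1298; 1298 = 21·60 + 38 → 21:38, same day
→ 2022-11-06 21:38 KSP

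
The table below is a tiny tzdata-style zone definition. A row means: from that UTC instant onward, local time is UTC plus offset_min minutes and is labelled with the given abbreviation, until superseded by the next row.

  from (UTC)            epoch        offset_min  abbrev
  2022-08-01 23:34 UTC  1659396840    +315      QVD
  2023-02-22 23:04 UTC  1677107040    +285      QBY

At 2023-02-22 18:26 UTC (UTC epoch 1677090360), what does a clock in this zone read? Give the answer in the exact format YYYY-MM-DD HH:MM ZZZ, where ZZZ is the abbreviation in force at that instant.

Query: 2023-02-22 18:26 UTC
Rule 1/2 (QVD, +05:15): 2022-08-01 23:34 UTC ≤ query < 2023-02-22 23:04 UTC
18·60 + 26 + 315 = 1421 min
1421 = 0·1440 + 1421; 1421 = 23·60 + 41 → 23:41, same day
→ 2023-02-22 23:41 QVD

2023-02-22 23:41 QVD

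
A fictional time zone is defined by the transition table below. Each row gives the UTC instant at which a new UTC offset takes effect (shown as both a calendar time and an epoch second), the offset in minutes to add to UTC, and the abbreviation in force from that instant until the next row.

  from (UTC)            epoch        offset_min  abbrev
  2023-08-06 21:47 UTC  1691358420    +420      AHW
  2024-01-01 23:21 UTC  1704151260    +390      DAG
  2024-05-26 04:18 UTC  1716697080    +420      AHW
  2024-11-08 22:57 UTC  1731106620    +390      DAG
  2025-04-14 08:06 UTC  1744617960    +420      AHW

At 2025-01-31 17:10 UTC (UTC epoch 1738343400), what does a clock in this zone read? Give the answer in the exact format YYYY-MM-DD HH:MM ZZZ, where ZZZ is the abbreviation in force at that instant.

Query: 2025-01-31 17:10 UTC
Rule 4/5 (DAG, +06:30): 2024-11-08 22:57 UTC ≤ query < 2025-04-14 08:06 UTC
17·60 + 10 + 390 = 1420 min
1420 = 0·1440 + 1420; 1420 = 23·60 + 40 → 23:40, same day
→ 2025-01-31 23:40 DAG

2025-01-31 23:40 DAG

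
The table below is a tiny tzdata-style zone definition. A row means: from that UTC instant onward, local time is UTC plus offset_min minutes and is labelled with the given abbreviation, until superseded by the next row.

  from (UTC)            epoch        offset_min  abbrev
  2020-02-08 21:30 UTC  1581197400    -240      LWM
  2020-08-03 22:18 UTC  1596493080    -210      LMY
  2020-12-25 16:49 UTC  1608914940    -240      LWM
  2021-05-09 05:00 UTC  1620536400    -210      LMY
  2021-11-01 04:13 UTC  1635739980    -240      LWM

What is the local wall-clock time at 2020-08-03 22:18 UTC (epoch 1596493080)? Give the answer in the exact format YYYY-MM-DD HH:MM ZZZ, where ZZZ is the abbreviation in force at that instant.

Query: 2020-08-03 22:18 UTC
Rule 2/5 (LMY, -03:30): 2020-08-03 22:18 UTC ≤ query < 2020-12-25 16:49 UTC
22·60 + 18 - 210 = 1128 min
1128 = 0·1440 + 1128; 1128 = 18·60 + 48 → 18:48, same day
→ 2020-08-03 18:48 LMY

2020-08-03 18:48 LMY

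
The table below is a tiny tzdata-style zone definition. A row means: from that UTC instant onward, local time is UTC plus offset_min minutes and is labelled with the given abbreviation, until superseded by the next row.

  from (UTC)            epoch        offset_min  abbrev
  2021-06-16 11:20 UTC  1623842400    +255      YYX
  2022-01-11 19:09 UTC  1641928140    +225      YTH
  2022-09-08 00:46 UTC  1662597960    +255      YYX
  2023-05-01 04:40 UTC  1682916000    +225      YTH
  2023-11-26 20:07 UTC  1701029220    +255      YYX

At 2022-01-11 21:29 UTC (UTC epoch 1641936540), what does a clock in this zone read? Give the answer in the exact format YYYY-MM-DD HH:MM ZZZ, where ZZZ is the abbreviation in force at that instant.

Query: 2022-01-11 21:29 UTC
Rule 2/5 (YTH, +03:45): 2022-01-11 19:09 UTC ≤ query < 2022-09-08 00:46 UTC
21·60 + 29 + 225 = 1514 min
1514 = 1·1440 + 74; 74 = 1·60 + 14 → 01:14, 2022-01-11 + 1 day = 2022-01-12
→ 2022-01-12 01:14 YTH

2022-01-12 01:14 YTH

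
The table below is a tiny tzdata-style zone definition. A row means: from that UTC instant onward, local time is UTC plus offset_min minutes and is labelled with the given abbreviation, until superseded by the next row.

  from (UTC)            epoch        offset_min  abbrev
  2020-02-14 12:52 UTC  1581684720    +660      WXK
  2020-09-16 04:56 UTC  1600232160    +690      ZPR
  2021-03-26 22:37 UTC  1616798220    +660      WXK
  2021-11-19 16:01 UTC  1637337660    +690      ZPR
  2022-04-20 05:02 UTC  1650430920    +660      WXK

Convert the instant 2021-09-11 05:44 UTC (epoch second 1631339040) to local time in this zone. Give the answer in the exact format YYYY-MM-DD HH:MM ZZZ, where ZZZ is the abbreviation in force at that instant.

2021-09-11 16:44 WXK

Query: 2021-09-11 05:44 UTC
Rule 3/5 (WXK, +11:00): 2021-03-26 22:37 UTC ≤ query < 2021-11-19 16:01 UTC
5·60 + 44 + 660 = 1004 min
1004 = 0·1440 + 1004; 1004 = 16·60 + 44 → 16:44, same day
→ 2021-09-11 16:44 WXK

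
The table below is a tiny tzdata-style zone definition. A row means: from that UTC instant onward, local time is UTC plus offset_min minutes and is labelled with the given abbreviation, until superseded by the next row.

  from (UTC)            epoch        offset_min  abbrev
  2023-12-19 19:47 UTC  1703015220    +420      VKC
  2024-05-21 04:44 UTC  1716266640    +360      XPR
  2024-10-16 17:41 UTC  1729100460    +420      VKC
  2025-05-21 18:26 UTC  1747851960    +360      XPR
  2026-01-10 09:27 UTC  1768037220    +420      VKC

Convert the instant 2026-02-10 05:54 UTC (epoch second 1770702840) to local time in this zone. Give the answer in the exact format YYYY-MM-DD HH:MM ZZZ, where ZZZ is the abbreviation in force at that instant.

2026-02-10 12:54 VKC

Query: 2026-02-10 05:54 UTC
Rule 5/5 (VKC, +07:00): 2026-01-10 09:27 UTC ≤ query < +∞
5·60 + 54 + 420 = 774 min
774 = 0·1440 + 774; 774 = 12·60 + 54 → 12:54, same day
→ 2026-02-10 12:54 VKC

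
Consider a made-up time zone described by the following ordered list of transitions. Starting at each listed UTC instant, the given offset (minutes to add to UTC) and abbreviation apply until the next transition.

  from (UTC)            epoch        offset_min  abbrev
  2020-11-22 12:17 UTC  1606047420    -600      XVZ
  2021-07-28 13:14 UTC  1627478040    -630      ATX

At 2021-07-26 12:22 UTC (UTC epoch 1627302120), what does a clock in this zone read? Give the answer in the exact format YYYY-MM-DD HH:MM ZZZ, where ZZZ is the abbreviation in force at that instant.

Query: 2021-07-26 12:22 UTC
Rule 1/2 (XVZ, -10:00): 2020-11-22 12:17 UTC ≤ query < 2021-07-28 13:14 UTC
12·60 + 22 - 600 = 142 min
142 = 0·1440 + 142; 142 = 2·60 + 22 → 02:22, same day
→ 2021-07-26 02:22 XVZ

2021-07-26 02:22 XVZ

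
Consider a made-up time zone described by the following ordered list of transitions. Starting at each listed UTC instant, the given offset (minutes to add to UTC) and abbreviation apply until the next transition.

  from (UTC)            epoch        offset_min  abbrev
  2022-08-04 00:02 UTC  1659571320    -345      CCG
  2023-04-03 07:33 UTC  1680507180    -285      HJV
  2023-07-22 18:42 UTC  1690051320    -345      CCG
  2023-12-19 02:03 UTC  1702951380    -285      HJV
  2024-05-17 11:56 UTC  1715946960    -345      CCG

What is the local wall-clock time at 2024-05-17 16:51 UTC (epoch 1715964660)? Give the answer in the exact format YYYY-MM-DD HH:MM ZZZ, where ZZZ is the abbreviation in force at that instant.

2024-05-17 11:06 CCG

Query: 2024-05-17 16:51 UTC
Rule 5/5 (CCG, -05:45): 2024-05-17 11:56 UTC ≤ query < +∞
16·60 + 51 - 345 = 666 min
666 = 0·1440 + 666; 666 = 11·60 + 6 → 11:06, same day
→ 2024-05-17 11:06 CCG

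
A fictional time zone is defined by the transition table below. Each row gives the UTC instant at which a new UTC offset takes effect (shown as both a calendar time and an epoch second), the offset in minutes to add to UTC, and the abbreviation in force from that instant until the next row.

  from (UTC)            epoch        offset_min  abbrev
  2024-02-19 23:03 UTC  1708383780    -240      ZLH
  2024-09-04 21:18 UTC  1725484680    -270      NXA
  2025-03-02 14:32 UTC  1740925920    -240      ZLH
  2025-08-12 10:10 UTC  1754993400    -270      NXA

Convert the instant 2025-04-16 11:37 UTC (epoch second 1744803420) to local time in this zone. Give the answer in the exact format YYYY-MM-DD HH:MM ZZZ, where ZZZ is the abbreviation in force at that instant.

Query: 2025-04-16 11:37 UTC
Rule 3/4 (ZLH, -04:00): 2025-03-02 14:32 UTC ≤ query < 2025-08-12 10:10 UTC
11·60 + 37 - 240 = 457 min
457 = 0·1440 + 457; 457 = 7·60 + 37 → 07:37, same day
→ 2025-04-16 07:37 ZLH

2025-04-16 07:37 ZLH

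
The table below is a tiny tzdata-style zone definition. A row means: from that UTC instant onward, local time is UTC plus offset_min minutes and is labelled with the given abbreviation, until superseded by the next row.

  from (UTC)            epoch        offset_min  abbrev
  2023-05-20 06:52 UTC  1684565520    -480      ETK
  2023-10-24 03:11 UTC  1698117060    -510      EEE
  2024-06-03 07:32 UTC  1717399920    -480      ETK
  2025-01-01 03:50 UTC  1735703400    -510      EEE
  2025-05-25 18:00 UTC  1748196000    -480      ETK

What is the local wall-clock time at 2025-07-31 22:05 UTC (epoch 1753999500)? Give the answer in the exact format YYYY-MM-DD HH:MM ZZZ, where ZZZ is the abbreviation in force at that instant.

2025-07-31 14:05 ETK

Query: 2025-07-31 22:05 UTC
Rule 5/5 (ETK, -08:00): 2025-05-25 18:00 UTC ≤ query < +∞
22·60 + 5 - 480 = 845 min
845 = 0·1440 + 845; 845 = 14·60 + 5 → 14:05, same day
→ 2025-07-31 14:05 ETK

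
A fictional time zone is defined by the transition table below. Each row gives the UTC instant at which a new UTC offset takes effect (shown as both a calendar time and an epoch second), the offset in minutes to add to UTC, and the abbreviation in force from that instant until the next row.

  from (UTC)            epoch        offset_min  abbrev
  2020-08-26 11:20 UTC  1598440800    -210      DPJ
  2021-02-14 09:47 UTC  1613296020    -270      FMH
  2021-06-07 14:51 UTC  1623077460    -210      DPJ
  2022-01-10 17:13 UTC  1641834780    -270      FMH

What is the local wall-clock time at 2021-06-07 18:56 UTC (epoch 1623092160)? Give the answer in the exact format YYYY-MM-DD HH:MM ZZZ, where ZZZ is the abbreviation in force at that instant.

2021-06-07 15:26 DPJ

Query: 2021-06-07 18:56 UTC
Rule 3/4 (DPJ, -03:30): 2021-06-07 14:51 UTC ≤ query < 2022-01-10 17:13 UTC
18·60 + 56 - 210 = 926 min
926 = 0·1440 + 926; 926 = 15·60 + 26 → 15:26, same day
→ 2021-06-07 15:26 DPJ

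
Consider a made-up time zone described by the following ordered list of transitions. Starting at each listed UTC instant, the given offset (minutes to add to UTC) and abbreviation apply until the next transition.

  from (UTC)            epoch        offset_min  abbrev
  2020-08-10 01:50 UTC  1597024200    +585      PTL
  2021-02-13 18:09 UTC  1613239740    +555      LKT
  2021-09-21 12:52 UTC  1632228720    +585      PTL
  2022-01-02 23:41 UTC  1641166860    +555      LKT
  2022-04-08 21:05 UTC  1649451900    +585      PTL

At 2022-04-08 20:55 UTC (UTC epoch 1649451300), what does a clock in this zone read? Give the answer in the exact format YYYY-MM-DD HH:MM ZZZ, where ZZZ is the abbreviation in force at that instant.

2022-04-09 06:10 LKT

Query: 2022-04-08 20:55 UTC
Rule 4/5 (LKT, +09:15): 2022-01-02 23:41 UTC ≤ query < 2022-04-08 21:05 UTC
20·60 + 55 + 555 = 1810 min
1810 = 1·1440 + 370; 370 = 6·60 + 10 → 06:10, 2022-04-08 + 1 day = 2022-04-09
→ 2022-04-09 06:10 LKT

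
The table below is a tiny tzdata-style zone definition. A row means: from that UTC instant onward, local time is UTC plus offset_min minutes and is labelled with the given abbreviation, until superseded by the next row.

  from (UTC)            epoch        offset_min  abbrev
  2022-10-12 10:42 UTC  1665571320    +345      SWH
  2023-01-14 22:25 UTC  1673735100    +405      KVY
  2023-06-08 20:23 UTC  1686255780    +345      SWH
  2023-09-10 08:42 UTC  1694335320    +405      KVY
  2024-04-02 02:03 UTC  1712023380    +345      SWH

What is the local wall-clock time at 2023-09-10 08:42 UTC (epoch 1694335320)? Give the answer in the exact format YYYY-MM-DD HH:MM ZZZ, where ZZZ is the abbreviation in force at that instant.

2023-09-10 15:27 KVY

Query: 2023-09-10 08:42 UTC
Rule 4/5 (KVY, +06:45): 2023-09-10 08:42 UTC ≤ query < 2024-04-02 02:03 UTC
8·60 + 42 + 405 = 927 min
927 = 0·1440 + 927; 927 = 15·60 + 27 → 15:27, same day
→ 2023-09-10 15:27 KVY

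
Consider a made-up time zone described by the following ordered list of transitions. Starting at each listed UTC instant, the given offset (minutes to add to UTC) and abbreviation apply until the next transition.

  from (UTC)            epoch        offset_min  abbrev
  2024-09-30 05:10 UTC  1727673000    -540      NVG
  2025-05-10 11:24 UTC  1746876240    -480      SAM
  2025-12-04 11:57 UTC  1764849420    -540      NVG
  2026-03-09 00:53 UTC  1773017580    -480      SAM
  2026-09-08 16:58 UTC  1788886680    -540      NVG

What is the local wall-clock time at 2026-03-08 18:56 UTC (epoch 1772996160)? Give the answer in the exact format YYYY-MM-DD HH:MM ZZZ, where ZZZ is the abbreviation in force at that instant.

Query: 2026-03-08 18:56 UTC
Rule 3/5 (NVG, -09:00): 2025-12-04 11:57 UTC ≤ query < 2026-03-09 00:53 UTC
18·60 + 56 - 540 = 596 min
596 = 0·1440 + 596; 596 = 9·60 + 56 → 09:56, same day
→ 2026-03-08 09:56 NVG

2026-03-08 09:56 NVG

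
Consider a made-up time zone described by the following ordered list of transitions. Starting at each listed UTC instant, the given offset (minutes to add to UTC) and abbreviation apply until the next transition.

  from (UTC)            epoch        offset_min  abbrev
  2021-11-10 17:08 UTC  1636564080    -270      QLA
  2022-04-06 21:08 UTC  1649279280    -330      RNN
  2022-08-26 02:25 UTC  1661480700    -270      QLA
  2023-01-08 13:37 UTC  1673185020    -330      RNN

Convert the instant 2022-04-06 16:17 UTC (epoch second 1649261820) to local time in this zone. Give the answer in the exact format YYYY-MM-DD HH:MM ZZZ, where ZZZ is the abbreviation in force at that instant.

2022-04-06 11:47 QLA

Query: 2022-04-06 16:17 UTC
Rule 1/4 (QLA, -04:30): 2021-11-10 17:08 UTC ≤ query < 2022-04-06 21:08 UTC
16·60 + 17 - 270 = 707 min
707 = 0·1440 + 707; 707 = 11·60 + 47 → 11:47, same day
→ 2022-04-06 11:47 QLA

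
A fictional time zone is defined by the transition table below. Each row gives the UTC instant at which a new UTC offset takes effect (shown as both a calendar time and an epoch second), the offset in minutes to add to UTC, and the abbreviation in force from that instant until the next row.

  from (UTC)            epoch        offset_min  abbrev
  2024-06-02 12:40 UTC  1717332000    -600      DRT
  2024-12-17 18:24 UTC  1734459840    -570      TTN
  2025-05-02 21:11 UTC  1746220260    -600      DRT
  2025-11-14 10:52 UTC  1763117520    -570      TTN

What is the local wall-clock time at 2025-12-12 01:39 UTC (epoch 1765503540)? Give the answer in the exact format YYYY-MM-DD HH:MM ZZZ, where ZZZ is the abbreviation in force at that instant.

Query: 2025-12-12 01:39 UTC
Rule 4/4 (TTN, -09:30): 2025-11-14 10:52 UTC ≤ query < +∞
1·60 + 39 - 570 = -471 min
-471 = -1·1440 + 969; 969 = 16·60 + 9 → 16:09, 2025-12-12 - 1 day = 2025-12-11
→ 2025-12-11 16:09 TTN

2025-12-11 16:09 TTN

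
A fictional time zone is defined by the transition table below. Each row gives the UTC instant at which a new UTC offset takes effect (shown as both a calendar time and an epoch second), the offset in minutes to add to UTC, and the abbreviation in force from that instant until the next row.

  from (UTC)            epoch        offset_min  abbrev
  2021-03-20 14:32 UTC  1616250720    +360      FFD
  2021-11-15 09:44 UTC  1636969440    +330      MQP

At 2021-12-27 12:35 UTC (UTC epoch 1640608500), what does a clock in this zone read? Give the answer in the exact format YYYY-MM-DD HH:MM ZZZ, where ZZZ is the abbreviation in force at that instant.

Query: 2021-12-27 12:35 UTC
Rule 2/2 (MQP, +05:30): 2021-11-15 09:44 UTC ≤ query < +∞
12·60 + 35 + 330 = 1085 min
1085 = 0·1440 + 1085; 1085 = 18·60 + 5 → 18:05, same day
→ 2021-12-27 18:05 MQP

2021-12-27 18:05 MQP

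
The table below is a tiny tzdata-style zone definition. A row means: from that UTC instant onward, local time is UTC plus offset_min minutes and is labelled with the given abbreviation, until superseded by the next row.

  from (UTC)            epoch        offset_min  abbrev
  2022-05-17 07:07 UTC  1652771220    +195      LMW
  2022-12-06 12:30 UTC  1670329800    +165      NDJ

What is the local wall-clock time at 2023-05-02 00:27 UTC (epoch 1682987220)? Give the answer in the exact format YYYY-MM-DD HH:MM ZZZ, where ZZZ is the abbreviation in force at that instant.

2023-05-02 03:12 NDJ

Query: 2023-05-02 00:27 UTC
Rule 2/2 (NDJ, +02:45): 2022-12-06 12:30 UTC ≤ query < +∞
0·60 + 27 + 165 = 192 min
192 = 0·1440 + 192; 192 = 3·60 + 12 → 03:12, same day
→ 2023-05-02 03:12 NDJ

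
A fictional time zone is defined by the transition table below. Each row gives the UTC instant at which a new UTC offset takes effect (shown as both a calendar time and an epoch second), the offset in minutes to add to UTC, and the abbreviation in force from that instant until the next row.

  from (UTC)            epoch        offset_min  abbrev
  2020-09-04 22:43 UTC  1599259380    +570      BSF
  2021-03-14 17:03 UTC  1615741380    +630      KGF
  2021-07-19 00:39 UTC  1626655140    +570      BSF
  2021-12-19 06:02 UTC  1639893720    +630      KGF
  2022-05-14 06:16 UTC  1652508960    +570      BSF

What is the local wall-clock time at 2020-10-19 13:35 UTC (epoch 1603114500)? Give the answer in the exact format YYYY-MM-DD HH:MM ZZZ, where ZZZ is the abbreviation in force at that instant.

2020-10-19 23:05 BSF

Query: 2020-10-19 13:35 UTC
Rule 1/5 (BSF, +09:30): 2020-09-04 22:43 UTC ≤ query < 2021-03-14 17:03 UTC
13·60 + 35 + 570 = 1385 min
1385 = 0·1440 + 1385; 1385 = 23·60 + 5 → 23:05, same day
→ 2020-10-19 23:05 BSF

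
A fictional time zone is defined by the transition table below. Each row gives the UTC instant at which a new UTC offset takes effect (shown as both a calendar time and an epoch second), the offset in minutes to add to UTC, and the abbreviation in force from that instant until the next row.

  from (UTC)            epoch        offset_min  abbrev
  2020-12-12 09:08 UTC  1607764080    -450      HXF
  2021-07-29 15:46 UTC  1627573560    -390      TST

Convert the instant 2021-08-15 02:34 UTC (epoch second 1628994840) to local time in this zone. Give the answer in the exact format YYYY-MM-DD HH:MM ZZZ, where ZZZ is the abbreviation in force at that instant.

Query: 2021-08-15 02:34 UTC
Rule 2/2 (TST, -06:30): 2021-07-29 15:46 UTC ≤ query < +∞
2·60 + 34 - 390 = -236 min
-236 = -1·1440 + 1204; 1204 = 20·60 + 4 → 20:04, 2021-08-15 - 1 day = 2021-08-14
→ 2021-08-14 20:04 TST

2021-08-14 20:04 TST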